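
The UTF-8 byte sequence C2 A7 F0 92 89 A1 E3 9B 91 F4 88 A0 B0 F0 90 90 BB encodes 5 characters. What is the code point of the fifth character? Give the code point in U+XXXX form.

U+1043B

Offset 0: leading byte 0xC2 = 11000010 → 2-byte char #1 = C2 A7.
Offset 2: leading byte 0xF0 = 11110000 → 4-byte char #2 = F0 92 89 A1.
Offset 6: leading byte 0xE3 = 11100011 → 3-byte char #3 = E3 9B 91.
Offset 9: leading byte 0xF4 = 11110100 → 4-byte char #4 = F4 88 A0 B0.
Offset 13: leading byte 0xF0 = 11110000 → 4-byte char #5 = F0 90 90 BB.
Leading byte 0xF0 = 11110000 matches 11110xxx → 4-byte sequence.
Byte 1: 0xF0 = 11110000, payload 000 (3 bits).
Byte 2: 0x90 = 10010000 (10xxxxxx ✓), payload 010000.
Byte 3: 0x90 = 10010000 (10xxxxxx ✓), payload 010000.
Byte 4: 0xBB = 10111011 (10xxxxxx ✓), payload 111011.
Concatenate: 000010000010000111011 = 0x1043B (21 bits → U+1043B).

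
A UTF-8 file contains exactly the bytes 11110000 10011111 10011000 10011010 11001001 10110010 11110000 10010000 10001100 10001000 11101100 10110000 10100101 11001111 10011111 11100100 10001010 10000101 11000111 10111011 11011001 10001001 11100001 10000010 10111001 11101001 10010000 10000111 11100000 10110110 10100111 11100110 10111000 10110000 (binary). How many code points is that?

12

Byte at offset 0: 0xF0 = 11110000 → 4-byte char (#1). Advance 4.
Byte at offset 4: 0xC9 = 11001001 → 2-byte char (#2). Advance 2.
Byte at offset 6: 0xF0 = 11110000 → 4-byte char (#3). Advance 4.
Byte at offset 10: 0xEC = 11101100 → 3-byte char (#4). Advance 3.
Byte at offset 13: 0xCF = 11001111 → 2-byte char (#5). Advance 2.
Byte at offset 15: 0xE4 = 11100100 → 3-byte char (#6). Advance 3.
Byte at offset 18: 0xC7 = 11000111 → 2-byte char (#7). Advance 2.
Byte at offset 20: 0xD9 = 11011001 → 2-byte char (#8). Advance 2.
Byte at offset 22: 0xE1 = 11100001 → 3-byte char (#9). Advance 3.
Byte at offset 25: 0xE9 = 11101001 → 3-byte char (#10). Advance 3.
Byte at offset 28: 0xE0 = 11100000 → 3-byte char (#11). Advance 3.
Byte at offset 31: 0xE6 = 11100110 → 3-byte char (#12). Advance 3.
Reached end at offset 34 after 12 code points.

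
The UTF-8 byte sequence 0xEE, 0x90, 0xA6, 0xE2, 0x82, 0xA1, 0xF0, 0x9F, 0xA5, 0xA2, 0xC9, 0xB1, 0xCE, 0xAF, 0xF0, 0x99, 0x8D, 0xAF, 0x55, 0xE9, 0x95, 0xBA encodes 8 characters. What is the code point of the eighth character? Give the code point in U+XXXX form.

Offset 0: leading byte 0xEE = 11101110 → 3-byte char #1 = EE 90 A6.
Offset 3: leading byte 0xE2 = 11100010 → 3-byte char #2 = E2 82 A1.
Offset 6: leading byte 0xF0 = 11110000 → 4-byte char #3 = F0 9F A5 A2.
Offset 10: leading byte 0xC9 = 11001001 → 2-byte char #4 = C9 B1.
Offset 12: leading byte 0xCE = 11001110 → 2-byte char #5 = CE AF.
Offset 14: leading byte 0xF0 = 11110000 → 4-byte char #6 = F0 99 8D AF.
Offset 18: leading byte 0x55 = 01010101 → 1-byte char #7 = 55.
Offset 19: leading byte 0xE9 = 11101001 → 3-byte char #8 = E9 95 BA.
Leading byte 0xE9 = 11101001 matches 1110xxxx → 3-byte sequence.
Byte 1: 0xE9 = 11101001, payload 1001 (4 bits).
Byte 2: 0x95 = 10010101 (10xxxxxx ✓), payload 010101.
Byte 3: 0xBA = 10111010 (10xxxxxx ✓), payload 111010.
Concatenate: 1001010101111010 = 0x957A (16 bits → U+957A).

U+957A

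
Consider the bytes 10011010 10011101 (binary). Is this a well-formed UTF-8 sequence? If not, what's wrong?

Byte 0x9A = 10011010 has the form 10xxxxxx — a continuation byte — but there is no preceding leading byte.

invalid (continuation byte with no leading byte)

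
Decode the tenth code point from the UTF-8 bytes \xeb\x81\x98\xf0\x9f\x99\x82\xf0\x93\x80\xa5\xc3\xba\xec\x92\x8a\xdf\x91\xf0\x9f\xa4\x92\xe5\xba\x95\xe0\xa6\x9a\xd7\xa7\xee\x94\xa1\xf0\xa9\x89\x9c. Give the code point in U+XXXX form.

Offset 0: leading byte 0xEB = 11101011 → 3-byte char #1 = EB 81 98.
Offset 3: leading byte 0xF0 = 11110000 → 4-byte char #2 = F0 9F 99 82.
Offset 7: leading byte 0xF0 = 11110000 → 4-byte char #3 = F0 93 80 A5.
Offset 11: leading byte 0xC3 = 11000011 → 2-byte char #4 = C3 BA.
Offset 13: leading byte 0xEC = 11101100 → 3-byte char #5 = EC 92 8A.
Offset 16: leading byte 0xDF = 11011111 → 2-byte char #6 = DF 91.
Offset 18: leading byte 0xF0 = 11110000 → 4-byte char #7 = F0 9F A4 92.
Offset 22: leading byte 0xE5 = 11100101 → 3-byte char #8 = E5 BA 95.
Offset 25: leading byte 0xE0 = 11100000 → 3-byte char #9 = E0 A6 9A.
Offset 28: leading byte 0xD7 = 11010111 → 2-byte char #10 = D7 A7.
Leading byte 0xD7 = 11010111 matches 110xxxxx → 2-byte sequence.
Byte 1: 0xD7 = 11010111, payload 10111 (5 bits).
Byte 2: 0xA7 = 10100111 (10xxxxxx ✓), payload 100111.
Concatenate: 10111100111 = 0x5E7 (11 bits → U+05E7).

U+05E7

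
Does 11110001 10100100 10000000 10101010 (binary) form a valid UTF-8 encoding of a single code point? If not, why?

Leading byte 0xF1 = 11110001 → 4-byte form.
Continuation bytes 0xA4=10100100, 0x80=10000000, 0xAA=10101010 all match 10xxxxxx.
Decoded value 0x6402A is ≥ 0x10000 (shortest form) and not a surrogate.

valid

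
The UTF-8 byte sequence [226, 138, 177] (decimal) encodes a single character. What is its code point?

U+22B1

Leading byte 0xE2 = 11100010 matches 1110xxxx → 3-byte sequence.
Byte 1: 0xE2 = 11100010, payload 0010 (4 bits).
Byte 2: 0x8A = 10001010 (10xxxxxx ✓), payload 001010.
Byte 3: 0xB1 = 10110001 (10xxxxxx ✓), payload 110001.
Concatenate: 0010001010110001 = 0x22B1 (16 bits → U+22B1).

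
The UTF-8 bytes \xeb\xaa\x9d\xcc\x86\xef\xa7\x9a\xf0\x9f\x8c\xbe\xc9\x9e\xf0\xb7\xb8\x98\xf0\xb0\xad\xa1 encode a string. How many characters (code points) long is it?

7

Byte at offset 0: 0xEB = 11101011 → 3-byte char (#1). Advance 3.
Byte at offset 3: 0xCC = 11001100 → 2-byte char (#2). Advance 2.
Byte at offset 5: 0xEF = 11101111 → 3-byte char (#3). Advance 3.
Byte at offset 8: 0xF0 = 11110000 → 4-byte char (#4). Advance 4.
Byte at offset 12: 0xC9 = 11001001 → 2-byte char (#5). Advance 2.
Byte at offset 14: 0xF0 = 11110000 → 4-byte char (#6). Advance 4.
Byte at offset 18: 0xF0 = 11110000 → 4-byte char (#7). Advance 4.
Reached end at offset 22 after 7 code points.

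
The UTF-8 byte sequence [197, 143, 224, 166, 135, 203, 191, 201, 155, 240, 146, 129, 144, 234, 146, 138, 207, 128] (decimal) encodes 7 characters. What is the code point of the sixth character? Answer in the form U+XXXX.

Offset 0: leading byte 0xC5 = 11000101 → 2-byte char #1 = C5 8F.
Offset 2: leading byte 0xE0 = 11100000 → 3-byte char #2 = E0 A6 87.
Offset 5: leading byte 0xCB = 11001011 → 2-byte char #3 = CB BF.
Offset 7: leading byte 0xC9 = 11001001 → 2-byte char #4 = C9 9B.
Offset 9: leading byte 0xF0 = 11110000 → 4-byte char #5 = F0 92 81 90.
Offset 13: leading byte 0xEA = 11101010 → 3-byte char #6 = EA 92 8A.
Leading byte 0xEA = 11101010 matches 1110xxxx → 3-byte sequence.
Byte 1: 0xEA = 11101010, payload 1010 (4 bits).
Byte 2: 0x92 = 10010010 (10xxxxxx ✓), payload 010010.
Byte 3: 0x8A = 10001010 (10xxxxxx ✓), payload 001010.
Concatenate: 1010010010001010 = 0xA48A (16 bits → U+A48A).

U+A48A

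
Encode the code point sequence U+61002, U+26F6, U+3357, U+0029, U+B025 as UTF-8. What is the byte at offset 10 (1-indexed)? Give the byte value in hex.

0x97

1-indexed offset 10 is 0-indexed offset 9.
U+61002 → 4-byte form F1 A1 80 82 at offsets 0–3.
U+26F6 → 3-byte form E2 9B B6 at offsets 4–6.
U+3357 → 3-byte form E3 8D 97 at offsets 7–9.
Offset 9 falls in char 3's range; it's byte 3 of E3 8D 97 = 0x97.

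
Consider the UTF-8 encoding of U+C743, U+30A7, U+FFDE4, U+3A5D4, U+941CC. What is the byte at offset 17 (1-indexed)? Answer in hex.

1-indexed offset 17 is 0-indexed offset 16.
U+C743 → 3-byte form EC 9D 83 at offsets 0–2.
U+30A7 → 3-byte form E3 82 A7 at offsets 3–5.
U+FFDE4 → 4-byte form F3 BF B7 A4 at offsets 6–9.
U+3A5D4 → 4-byte form F0 BA 97 94 at offsets 10–13.
U+941CC → 4-byte form F2 94 87 8C at offsets 14–17.
Offset 16 falls in char 5's range; it's byte 3 of F2 94 87 8C = 0x87.

0x87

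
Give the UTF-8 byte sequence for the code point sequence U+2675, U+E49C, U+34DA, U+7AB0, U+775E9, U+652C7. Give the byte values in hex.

E2 99 B5 EE 92 9C E3 93 9A E7 AA B0 F1 B7 97 A9 F1 A5 8B 87

U+2675: 3-byte form → E2 99 B5.
U+E49C: 3-byte form → EE 92 9C.
U+34DA: 3-byte form → E3 93 9A.
U+7AB0: 3-byte form → E7 AA B0.
U+775E9: 4-byte form → F1 B7 97 A9.
U+652C7: 4-byte form → F1 A5 8B 87.
Concatenated (20 bytes): E2 99 B5 EE 92 9C E3 93 9A E7 AA B0 F1 B7 97 A9 F1 A5 8B 87.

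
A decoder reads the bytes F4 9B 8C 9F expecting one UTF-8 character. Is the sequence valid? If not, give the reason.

invalid (encodes a value above U+10FFFF)

Leading byte 0xF4 = 11110100 → 4-byte form.
Payload = 0x11B31F, which exceeds U+10FFFF, the maximum Unicode code point. (Leading bytes F5–FF, or F4 followed by ≥ 0x90, are invalid.)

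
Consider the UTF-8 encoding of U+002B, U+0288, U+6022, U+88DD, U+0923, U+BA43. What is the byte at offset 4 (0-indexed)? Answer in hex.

U+002B → 1-byte form 2B at offsets 0–0.
U+0288 → 2-byte form CA 88 at offsets 1–2.
U+6022 → 3-byte form E6 80 A2 at offsets 3–5.
Offset 4 falls in char 3's range; it's byte 2 of E6 80 A2 = 0x80.

0x80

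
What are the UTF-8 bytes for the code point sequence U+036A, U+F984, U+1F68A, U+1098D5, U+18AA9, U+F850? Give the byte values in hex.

U+036A: 2-byte form → CD AA.
U+F984: 3-byte form → EF A6 84.
U+1F68A: 4-byte form → F0 9F 9A 8A.
U+1098D5: 4-byte form → F4 89 A3 95.
U+18AA9: 4-byte form → F0 98 AA A9.
U+F850: 3-byte form → EF A1 90.
Concatenated (20 bytes): CD AA EF A6 84 F0 9F 9A 8A F4 89 A3 95 F0 98 AA A9 EF A1 90.

CD AA EF A6 84 F0 9F 9A 8A F4 89 A3 95 F0 98 AA A9 EF A1 90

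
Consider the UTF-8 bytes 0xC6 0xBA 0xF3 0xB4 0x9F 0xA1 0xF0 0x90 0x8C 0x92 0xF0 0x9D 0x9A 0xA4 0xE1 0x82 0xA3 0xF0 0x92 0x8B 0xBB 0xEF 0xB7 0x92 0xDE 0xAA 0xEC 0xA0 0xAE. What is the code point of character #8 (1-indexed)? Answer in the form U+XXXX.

U+07AA

Offset 0: leading byte 0xC6 = 11000110 → 2-byte char #1 = C6 BA.
Offset 2: leading byte 0xF3 = 11110011 → 4-byte char #2 = F3 B4 9F A1.
Offset 6: leading byte 0xF0 = 11110000 → 4-byte char #3 = F0 90 8C 92.
Offset 10: leading byte 0xF0 = 11110000 → 4-byte char #4 = F0 9D 9A A4.
Offset 14: leading byte 0xE1 = 11100001 → 3-byte char #5 = E1 82 A3.
Offset 17: leading byte 0xF0 = 11110000 → 4-byte char #6 = F0 92 8B BB.
Offset 21: leading byte 0xEF = 11101111 → 3-byte char #7 = EF B7 92.
Offset 24: leading byte 0xDE = 11011110 → 2-byte char #8 = DE AA.
Leading byte 0xDE = 11011110 matches 110xxxxx → 2-byte sequence.
Byte 1: 0xDE = 11011110, payload 11110 (5 bits).
Byte 2: 0xAA = 10101010 (10xxxxxx ✓), payload 101010.
Concatenate: 11110101010 = 0x7AA (11 bits → U+07AA).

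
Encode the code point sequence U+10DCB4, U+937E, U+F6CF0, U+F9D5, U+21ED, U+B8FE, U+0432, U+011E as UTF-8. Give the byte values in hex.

F4 8D B2 B4 E9 8D BE F3 B6 B3 B0 EF A7 95 E2 87 AD EB A3 BE D0 B2 C4 9E

U+10DCB4: 4-byte form → F4 8D B2 B4.
U+937E: 3-byte form → E9 8D BE.
U+F6CF0: 4-byte form → F3 B6 B3 B0.
U+F9D5: 3-byte form → EF A7 95.
U+21ED: 3-byte form → E2 87 AD.
U+B8FE: 3-byte form → EB A3 BE.
U+0432: 2-byte form → D0 B2.
U+011E: 2-byte form → C4 9E.
Concatenated (24 bytes): F4 8D B2 B4 E9 8D BE F3 B6 B3 B0 EF A7 95 E2 87 AD EB A3 BE D0 B2 C4 9E.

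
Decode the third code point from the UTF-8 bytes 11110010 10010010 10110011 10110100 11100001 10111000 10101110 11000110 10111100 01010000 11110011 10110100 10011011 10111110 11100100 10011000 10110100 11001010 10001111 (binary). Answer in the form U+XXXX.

Offset 0: leading byte 0xF2 = 11110010 → 4-byte char #1 = F2 92 B3 B4.
Offset 4: leading byte 0xE1 = 11100001 → 3-byte char #2 = E1 B8 AE.
Offset 7: leading byte 0xC6 = 11000110 → 2-byte char #3 = C6 BC.
Leading byte 0xC6 = 11000110 matches 110xxxxx → 2-byte sequence.
Byte 1: 0xC6 = 11000110, payload 00110 (5 bits).
Byte 2: 0xBC = 10111100 (10xxxxxx ✓), payload 111100.
Concatenate: 00110111100 = 0x1BC (11 bits → U+01BC).

U+01BC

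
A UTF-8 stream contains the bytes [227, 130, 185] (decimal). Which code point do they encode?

U+30B9

Leading byte 0xE3 = 11100011 matches 1110xxxx → 3-byte sequence.
Byte 1: 0xE3 = 11100011, payload 0011 (4 bits).
Byte 2: 0x82 = 10000010 (10xxxxxx ✓), payload 000010.
Byte 3: 0xB9 = 10111001 (10xxxxxx ✓), payload 111001.
Concatenate: 0011000010111001 = 0x30B9 (16 bits → U+30B9).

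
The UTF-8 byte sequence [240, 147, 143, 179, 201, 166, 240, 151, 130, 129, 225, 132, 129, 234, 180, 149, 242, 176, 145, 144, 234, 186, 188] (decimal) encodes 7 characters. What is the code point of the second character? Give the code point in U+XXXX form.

Offset 0: leading byte 0xF0 = 11110000 → 4-byte char #1 = F0 93 8F B3.
Offset 4: leading byte 0xC9 = 11001001 → 2-byte char #2 = C9 A6.
Leading byte 0xC9 = 11001001 matches 110xxxxx → 2-byte sequence.
Byte 1: 0xC9 = 11001001, payload 01001 (5 bits).
Byte 2: 0xA6 = 10100110 (10xxxxxx ✓), payload 100110.
Concatenate: 01001100110 = 0x266 (11 bits → U+0266).

U+0266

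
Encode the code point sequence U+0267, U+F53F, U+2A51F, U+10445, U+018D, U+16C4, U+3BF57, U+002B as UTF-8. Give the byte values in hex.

C9 A7 EF 94 BF F0 AA 94 9F F0 90 91 85 C6 8D E1 9B 84 F0 BB BD 97 2B

U+0267: 2-byte form → C9 A7.
U+F53F: 3-byte form → EF 94 BF.
U+2A51F: 4-byte form → F0 AA 94 9F.
U+10445: 4-byte form → F0 90 91 85.
U+018D: 2-byte form → C6 8D.
U+16C4: 3-byte form → E1 9B 84.
U+3BF57: 4-byte form → F0 BB BD 97.
U+002B: 1-byte form → 2B.
Concatenated (23 bytes): C9 A7 EF 94 BF F0 AA 94 9F F0 90 91 85 C6 8D E1 9B 84 F0 BB BD 97 2B.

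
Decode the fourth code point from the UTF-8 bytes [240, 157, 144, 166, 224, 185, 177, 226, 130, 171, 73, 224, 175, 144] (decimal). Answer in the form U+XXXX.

U+0049

Offset 0: leading byte 0xF0 = 11110000 → 4-byte char #1 = F0 9D 90 A6.
Offset 4: leading byte 0xE0 = 11100000 → 3-byte char #2 = E0 B9 B1.
Offset 7: leading byte 0xE2 = 11100010 → 3-byte char #3 = E2 82 AB.
Offset 10: leading byte 0x49 = 01001001 → 1-byte char #4 = 49.
Leading byte 0x49 = 01001001 matches 0xxxxxxx → 1-byte sequence.
Byte 1: 0x49 = 01001001, payload 1001001 (7 bits).
Concatenate: 1001001 = 0x49 (7 bits → U+0049).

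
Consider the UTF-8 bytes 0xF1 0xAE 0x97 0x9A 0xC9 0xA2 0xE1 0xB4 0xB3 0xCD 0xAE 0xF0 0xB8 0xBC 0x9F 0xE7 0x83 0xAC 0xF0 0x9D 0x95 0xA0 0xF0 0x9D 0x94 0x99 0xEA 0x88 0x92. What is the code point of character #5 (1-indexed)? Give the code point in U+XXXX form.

U+38F1F

Offset 0: leading byte 0xF1 = 11110001 → 4-byte char #1 = F1 AE 97 9A.
Offset 4: leading byte 0xC9 = 11001001 → 2-byte char #2 = C9 A2.
Offset 6: leading byte 0xE1 = 11100001 → 3-byte char #3 = E1 B4 B3.
Offset 9: leading byte 0xCD = 11001101 → 2-byte char #4 = CD AE.
Offset 11: leading byte 0xF0 = 11110000 → 4-byte char #5 = F0 B8 BC 9F.
Leading byte 0xF0 = 11110000 matches 11110xxx → 4-byte sequence.
Byte 1: 0xF0 = 11110000, payload 000 (3 bits).
Byte 2: 0xB8 = 10111000 (10xxxxxx ✓), payload 111000.
Byte 3: 0xBC = 10111100 (10xxxxxx ✓), payload 111100.
Byte 4: 0x9F = 10011111 (10xxxxxx ✓), payload 011111.
Concatenate: 000111000111100011111 = 0x38F1F (21 bits → U+38F1F).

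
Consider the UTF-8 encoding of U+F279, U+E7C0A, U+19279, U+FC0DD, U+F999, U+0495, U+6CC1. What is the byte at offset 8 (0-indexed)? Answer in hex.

0x99

U+F279 → 3-byte form EF 89 B9 at offsets 0–2.
U+E7C0A → 4-byte form F3 A7 B0 8A at offsets 3–6.
U+19279 → 4-byte form F0 99 89 B9 at offsets 7–10.
Offset 8 falls in char 3's range; it's byte 2 of F0 99 89 B9 = 0x99.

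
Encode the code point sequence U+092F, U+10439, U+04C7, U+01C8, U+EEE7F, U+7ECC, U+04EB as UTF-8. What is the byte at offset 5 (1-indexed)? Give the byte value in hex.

1-indexed offset 5 is 0-indexed offset 4.
U+092F → 3-byte form E0 A4 AF at offsets 0–2.
U+10439 → 4-byte form F0 90 90 B9 at offsets 3–6.
Offset 4 falls in char 2's range; it's byte 2 of F0 90 90 B9 = 0x90.

0x90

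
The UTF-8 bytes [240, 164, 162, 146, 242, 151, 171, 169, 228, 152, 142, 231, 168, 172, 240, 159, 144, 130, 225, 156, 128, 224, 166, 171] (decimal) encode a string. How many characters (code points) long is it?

7

Byte at offset 0: 0xF0 = 11110000 → 4-byte char (#1). Advance 4.
Byte at offset 4: 0xF2 = 11110010 → 4-byte char (#2). Advance 4.
Byte at offset 8: 0xE4 = 11100100 → 3-byte char (#3). Advance 3.
Byte at offset 11: 0xE7 = 11100111 → 3-byte char (#4). Advance 3.
Byte at offset 14: 0xF0 = 11110000 → 4-byte char (#5). Advance 4.
Byte at offset 18: 0xE1 = 11100001 → 3-byte char (#6). Advance 3.
Byte at offset 21: 0xE0 = 11100000 → 3-byte char (#7). Advance 3.
Reached end at offset 24 after 7 code points.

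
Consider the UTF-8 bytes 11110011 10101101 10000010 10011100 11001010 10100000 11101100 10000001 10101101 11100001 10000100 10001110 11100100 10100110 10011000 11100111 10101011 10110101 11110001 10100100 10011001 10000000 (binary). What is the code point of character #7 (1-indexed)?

U+64640

Offset 0: leading byte 0xF3 = 11110011 → 4-byte char #1 = F3 AD 82 9C.
Offset 4: leading byte 0xCA = 11001010 → 2-byte char #2 = CA A0.
Offset 6: leading byte 0xEC = 11101100 → 3-byte char #3 = EC 81 AD.
Offset 9: leading byte 0xE1 = 11100001 → 3-byte char #4 = E1 84 8E.
Offset 12: leading byte 0xE4 = 11100100 → 3-byte char #5 = E4 A6 98.
Offset 15: leading byte 0xE7 = 11100111 → 3-byte char #6 = E7 AB B5.
Offset 18: leading byte 0xF1 = 11110001 → 4-byte char #7 = F1 A4 99 80.
Leading byte 0xF1 = 11110001 matches 11110xxx → 4-byte sequence.
Byte 1: 0xF1 = 11110001, payload 001 (3 bits).
Byte 2: 0xA4 = 10100100 (10xxxxxx ✓), payload 100100.
Byte 3: 0x99 = 10011001 (10xxxxxx ✓), payload 011001.
Byte 4: 0x80 = 10000000 (10xxxxxx ✓), payload 000000.
Concatenate: 001100100011001000000 = 0x64640 (21 bits → U+64640).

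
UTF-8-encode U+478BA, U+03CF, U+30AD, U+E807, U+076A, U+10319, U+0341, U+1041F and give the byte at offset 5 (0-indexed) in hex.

0x8F

U+478BA → 4-byte form F1 87 A2 BA at offsets 0–3.
U+03CF → 2-byte form CF 8F at offsets 4–5.
Offset 5 falls in char 2's range; it's byte 2 of CF 8F = 0x8F.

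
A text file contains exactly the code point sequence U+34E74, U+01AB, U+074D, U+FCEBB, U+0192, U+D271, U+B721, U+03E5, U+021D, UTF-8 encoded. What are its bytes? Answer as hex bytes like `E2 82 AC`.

U+34E74: 4-byte form → F0 B4 B9 B4.
U+01AB: 2-byte form → C6 AB.
U+074D: 2-byte form → DD 8D.
U+FCEBB: 4-byte form → F3 BC BA BB.
U+0192: 2-byte form → C6 92.
U+D271: 3-byte form → ED 89 B1.
U+B721: 3-byte form → EB 9C A1.
U+03E5: 2-byte form → CF A5.
U+021D: 2-byte form → C8 9D.
Concatenated (24 bytes): F0 B4 B9 B4 C6 AB DD 8D F3 BC BA BB C6 92 ED 89 B1 EB 9C A1 CF A5 C8 9D.

F0 B4 B9 B4 C6 AB DD 8D F3 BC BA BB C6 92 ED 89 B1 EB 9C A1 CF A5 C8 9D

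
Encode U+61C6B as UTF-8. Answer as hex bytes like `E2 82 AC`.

U+61C6B = 0x61C6B = 400491 decimal. In range U+10000–U+10FFFF → 4-byte form: 11110xxx 10xxxxxx 10xxxxxx 10xxxxxx.
Binary (21 bits): 001100001110001101011.
Split 3+6+6+6: 001 | 100001 | 110001 | 101011.
Byte 1: 11110001 = 0xF1.
Byte 2: 10100001 = 0xA1.
Byte 3: 10110001 = 0xB1.
Byte 4: 10101011 = 0xAB.

F1 A1 B1 AB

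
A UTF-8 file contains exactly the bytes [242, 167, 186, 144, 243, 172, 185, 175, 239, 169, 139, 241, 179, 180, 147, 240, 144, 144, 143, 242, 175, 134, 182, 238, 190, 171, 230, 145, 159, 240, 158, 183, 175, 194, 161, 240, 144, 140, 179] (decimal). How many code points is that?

Byte at offset 0: 0xF2 = 11110010 → 4-byte char (#1). Advance 4.
Byte at offset 4: 0xF3 = 11110011 → 4-byte char (#2). Advance 4.
Byte at offset 8: 0xEF = 11101111 → 3-byte char (#3). Advance 3.
Byte at offset 11: 0xF1 = 11110001 → 4-byte char (#4). Advance 4.
Byte at offset 15: 0xF0 = 11110000 → 4-byte char (#5). Advance 4.
Byte at offset 19: 0xF2 = 11110010 → 4-byte char (#6). Advance 4.
Byte at offset 23: 0xEE = 11101110 → 3-byte char (#7). Advance 3.
Byte at offset 26: 0xE6 = 11100110 → 3-byte char (#8). Advance 3.
Byte at offset 29: 0xF0 = 11110000 → 4-byte char (#9). Advance 4.
Byte at offset 33: 0xC2 = 11000010 → 2-byte char (#10). Advance 2.
Byte at offset 35: 0xF0 = 11110000 → 4-byte char (#11). Advance 4.
Reached end at offset 39 after 11 code points.

11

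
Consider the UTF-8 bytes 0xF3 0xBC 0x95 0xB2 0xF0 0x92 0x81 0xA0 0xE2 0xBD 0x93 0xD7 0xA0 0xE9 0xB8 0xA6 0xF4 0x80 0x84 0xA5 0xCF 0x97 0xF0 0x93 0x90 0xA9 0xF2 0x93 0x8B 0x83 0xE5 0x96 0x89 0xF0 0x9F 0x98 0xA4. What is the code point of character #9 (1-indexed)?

Offset 0: leading byte 0xF3 = 11110011 → 4-byte char #1 = F3 BC 95 B2.
Offset 4: leading byte 0xF0 = 11110000 → 4-byte char #2 = F0 92 81 A0.
Offset 8: leading byte 0xE2 = 11100010 → 3-byte char #3 = E2 BD 93.
Offset 11: leading byte 0xD7 = 11010111 → 2-byte char #4 = D7 A0.
Offset 13: leading byte 0xE9 = 11101001 → 3-byte char #5 = E9 B8 A6.
Offset 16: leading byte 0xF4 = 11110100 → 4-byte char #6 = F4 80 84 A5.
Offset 20: leading byte 0xCF = 11001111 → 2-byte char #7 = CF 97.
Offset 22: leading byte 0xF0 = 11110000 → 4-byte char #8 = F0 93 90 A9.
Offset 26: leading byte 0xF2 = 11110010 → 4-byte char #9 = F2 93 8B 83.
Leading byte 0xF2 = 11110010 matches 11110xxx → 4-byte sequence.
Byte 1: 0xF2 = 11110010, payload 010 (3 bits).
Byte 2: 0x93 = 10010011 (10xxxxxx ✓), payload 010011.
Byte 3: 0x8B = 10001011 (10xxxxxx ✓), payload 001011.
Byte 4: 0x83 = 10000011 (10xxxxxx ✓), payload 000011.
Concatenate: 010010011001011000011 = 0x932C3 (21 bits → U+932C3).

U+932C3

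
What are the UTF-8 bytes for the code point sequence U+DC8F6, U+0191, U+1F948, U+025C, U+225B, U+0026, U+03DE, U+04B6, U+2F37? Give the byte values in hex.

F3 9C A3 B6 C6 91 F0 9F A5 88 C9 9C E2 89 9B 26 CF 9E D2 B6 E2 BC B7

U+DC8F6: 4-byte form → F3 9C A3 B6.
U+0191: 2-byte form → C6 91.
U+1F948: 4-byte form → F0 9F A5 88.
U+025C: 2-byte form → C9 9C.
U+225B: 3-byte form → E2 89 9B.
U+0026: 1-byte form → 26.
U+03DE: 2-byte form → CF 9E.
U+04B6: 2-byte form → D2 B6.
U+2F37: 3-byte form → E2 BC B7.
Concatenated (23 bytes): F3 9C A3 B6 C6 91 F0 9F A5 88 C9 9C E2 89 9B 26 CF 9E D2 B6 E2 BC B7.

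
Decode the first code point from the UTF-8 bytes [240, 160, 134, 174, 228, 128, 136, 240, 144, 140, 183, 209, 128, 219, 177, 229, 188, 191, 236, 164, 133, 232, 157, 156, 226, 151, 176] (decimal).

U+201AE

Offset 0: leading byte 0xF0 = 11110000 → 4-byte char #1 = F0 A0 86 AE.
Leading byte 0xF0 = 11110000 matches 11110xxx → 4-byte sequence.
Byte 1: 0xF0 = 11110000, payload 000 (3 bits).
Byte 2: 0xA0 = 10100000 (10xxxxxx ✓), payload 100000.
Byte 3: 0x86 = 10000110 (10xxxxxx ✓), payload 000110.
Byte 4: 0xAE = 10101110 (10xxxxxx ✓), payload 101110.
Concatenate: 000100000000110101110 = 0x201AE (21 bits → U+201AE).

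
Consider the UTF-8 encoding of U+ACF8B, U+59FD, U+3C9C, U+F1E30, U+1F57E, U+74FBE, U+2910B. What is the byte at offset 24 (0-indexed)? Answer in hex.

U+ACF8B → 4-byte form F2 AC BE 8B at offsets 0–3.
U+59FD → 3-byte form E5 A7 BD at offsets 4–6.
U+3C9C → 3-byte form E3 B2 9C at offsets 7–9.
U+F1E30 → 4-byte form F3 B1 B8 B0 at offsets 10–13.
U+1F57E → 4-byte form F0 9F 95 BE at offsets 14–17.
U+74FBE → 4-byte form F1 B4 BE BE at offsets 18–21.
U+2910B → 4-byte form F0 A9 84 8B at offsets 22–25.
Offset 24 falls in char 7's range; it's byte 3 of F0 A9 84 8B = 0x84.

0x84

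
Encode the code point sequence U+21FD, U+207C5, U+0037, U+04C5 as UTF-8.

E2 87 BD F0 A0 9F 85 37 D3 85

U+21FD: 3-byte form → E2 87 BD.
U+207C5: 4-byte form → F0 A0 9F 85.
U+0037: 1-byte form → 37.
U+04C5: 2-byte form → D3 85.
Concatenated (10 bytes): E2 87 BD F0 A0 9F 85 37 D3 85.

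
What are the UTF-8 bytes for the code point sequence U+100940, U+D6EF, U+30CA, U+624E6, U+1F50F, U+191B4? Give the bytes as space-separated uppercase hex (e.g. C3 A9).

U+100940: 4-byte form → F4 80 A5 80.
U+D6EF: 3-byte form → ED 9B AF.
U+30CA: 3-byte form → E3 83 8A.
U+624E6: 4-byte form → F1 A2 93 A6.
U+1F50F: 4-byte form → F0 9F 94 8F.
U+191B4: 4-byte form → F0 99 86 B4.
Concatenated (22 bytes): F4 80 A5 80 ED 9B AF E3 83 8A F1 A2 93 A6 F0 9F 94 8F F0 99 86 B4.

F4 80 A5 80 ED 9B AF E3 83 8A F1 A2 93 A6 F0 9F 94 8F F0 99 86 B4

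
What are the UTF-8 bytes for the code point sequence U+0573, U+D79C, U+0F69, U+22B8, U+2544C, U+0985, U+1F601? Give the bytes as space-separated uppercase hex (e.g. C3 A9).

D5 B3 ED 9E 9C E0 BD A9 E2 8A B8 F0 A5 91 8C E0 A6 85 F0 9F 98 81

U+0573: 2-byte form → D5 B3.
U+D79C: 3-byte form → ED 9E 9C.
U+0F69: 3-byte form → E0 BD A9.
U+22B8: 3-byte form → E2 8A B8.
U+2544C: 4-byte form → F0 A5 91 8C.
U+0985: 3-byte form → E0 A6 85.
U+1F601: 4-byte form → F0 9F 98 81.
Concatenated (22 bytes): D5 B3 ED 9E 9C E0 BD A9 E2 8A B8 F0 A5 91 8C E0 A6 85 F0 9F 98 81.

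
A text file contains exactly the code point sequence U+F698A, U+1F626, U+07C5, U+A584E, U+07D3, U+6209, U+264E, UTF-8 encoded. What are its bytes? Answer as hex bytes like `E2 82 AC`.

F3 B6 A6 8A F0 9F 98 A6 DF 85 F2 A5 A1 8E DF 93 E6 88 89 E2 99 8E

U+F698A: 4-byte form → F3 B6 A6 8A.
U+1F626: 4-byte form → F0 9F 98 A6.
U+07C5: 2-byte form → DF 85.
U+A584E: 4-byte form → F2 A5 A1 8E.
U+07D3: 2-byte form → DF 93.
U+6209: 3-byte form → E6 88 89.
U+264E: 3-byte form → E2 99 8E.
Concatenated (22 bytes): F3 B6 A6 8A F0 9F 98 A6 DF 85 F2 A5 A1 8E DF 93 E6 88 89 E2 99 8E.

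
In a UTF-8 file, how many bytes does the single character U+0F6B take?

3

U+0F6B = 0xF6B. UTF-8 uses 1 byte below 0x80, 2 below 0x800, 3 below 0x10000, 4 up to 0x10FFFF. 0xF6B is in U+0800–U+FFFF → 3 bytes.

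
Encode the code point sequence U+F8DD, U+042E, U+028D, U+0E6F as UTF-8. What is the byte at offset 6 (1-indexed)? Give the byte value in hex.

1-indexed offset 6 is 0-indexed offset 5.
U+F8DD → 3-byte form EF A3 9D at offsets 0–2.
U+042E → 2-byte form D0 AE at offsets 3–4.
U+028D → 2-byte form CA 8D at offsets 5–6.
Offset 5 falls in char 3's range; it's byte 1 of CA 8D = 0xCA.

0xCA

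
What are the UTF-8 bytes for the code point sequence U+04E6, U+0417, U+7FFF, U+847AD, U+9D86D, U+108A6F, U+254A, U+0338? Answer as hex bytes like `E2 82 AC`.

U+04E6: 2-byte form → D3 A6.
U+0417: 2-byte form → D0 97.
U+7FFF: 3-byte form → E7 BF BF.
U+847AD: 4-byte form → F2 84 9E AD.
U+9D86D: 4-byte form → F2 9D A1 AD.
U+108A6F: 4-byte form → F4 88 A9 AF.
U+254A: 3-byte form → E2 95 8A.
U+0338: 2-byte form → CC B8.
Concatenated (24 bytes): D3 A6 D0 97 E7 BF BF F2 84 9E AD F2 9D A1 AD F4 88 A9 AF E2 95 8A CC B8.

D3 A6 D0 97 E7 BF BF F2 84 9E AD F2 9D A1 AD F4 88 A9 AF E2 95 8A CC B8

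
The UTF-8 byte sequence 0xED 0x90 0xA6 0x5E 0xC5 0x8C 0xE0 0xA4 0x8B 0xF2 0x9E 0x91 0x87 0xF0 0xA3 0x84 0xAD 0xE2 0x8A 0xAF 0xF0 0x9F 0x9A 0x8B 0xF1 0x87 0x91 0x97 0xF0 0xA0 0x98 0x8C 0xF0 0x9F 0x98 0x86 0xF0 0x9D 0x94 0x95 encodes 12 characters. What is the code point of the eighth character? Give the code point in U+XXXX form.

Offset 0: leading byte 0xED = 11101101 → 3-byte char #1 = ED 90 A6.
Offset 3: leading byte 0x5E = 01011110 → 1-byte char #2 = 5E.
Offset 4: leading byte 0xC5 = 11000101 → 2-byte char #3 = C5 8C.
Offset 6: leading byte 0xE0 = 11100000 → 3-byte char #4 = E0 A4 8B.
Offset 9: leading byte 0xF2 = 11110010 → 4-byte char #5 = F2 9E 91 87.
Offset 13: leading byte 0xF0 = 11110000 → 4-byte char #6 = F0 A3 84 AD.
Offset 17: leading byte 0xE2 = 11100010 → 3-byte char #7 = E2 8A AF.
Offset 20: leading byte 0xF0 = 11110000 → 4-byte char #8 = F0 9F 9A 8B.
Leading byte 0xF0 = 11110000 matches 11110xxx → 4-byte sequence.
Byte 1: 0xF0 = 11110000, payload 000 (3 bits).
Byte 2: 0x9F = 10011111 (10xxxxxx ✓), payload 011111.
Byte 3: 0x9A = 10011010 (10xxxxxx ✓), payload 011010.
Byte 4: 0x8B = 10001011 (10xxxxxx ✓), payload 001011.
Concatenate: 000011111011010001011 = 0x1F68B (21 bits → U+1F68B).

U+1F68B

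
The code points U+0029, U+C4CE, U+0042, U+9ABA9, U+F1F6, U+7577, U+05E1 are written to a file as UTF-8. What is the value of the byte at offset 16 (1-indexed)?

1-indexed offset 16 is 0-indexed offset 15.
U+0029 → 1-byte form 29 at offsets 0–0.
U+C4CE → 3-byte form EC 93 8E at offsets 1–3.
U+0042 → 1-byte form 42 at offsets 4–4.
U+9ABA9 → 4-byte form F2 9A AE A9 at offsets 5–8.
U+F1F6 → 3-byte form EF 87 B6 at offsets 9–11.
U+7577 → 3-byte form E7 95 B7 at offsets 12–14.
U+05E1 → 2-byte form D7 A1 at offsets 15–16.
Offset 15 falls in char 7's range; it's byte 1 of D7 A1 = 0xD7.

0xD7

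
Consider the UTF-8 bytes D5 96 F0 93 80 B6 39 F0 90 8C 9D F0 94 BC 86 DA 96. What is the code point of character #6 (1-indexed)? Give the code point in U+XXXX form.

U+0696

Offset 0: leading byte 0xD5 = 11010101 → 2-byte char #1 = D5 96.
Offset 2: leading byte 0xF0 = 11110000 → 4-byte char #2 = F0 93 80 B6.
Offset 6: leading byte 0x39 = 00111001 → 1-byte char #3 = 39.
Offset 7: leading byte 0xF0 = 11110000 → 4-byte char #4 = F0 90 8C 9D.
Offset 11: leading byte 0xF0 = 11110000 → 4-byte char #5 = F0 94 BC 86.
Offset 15: leading byte 0xDA = 11011010 → 2-byte char #6 = DA 96.
Leading byte 0xDA = 11011010 matches 110xxxxx → 2-byte sequence.
Byte 1: 0xDA = 11011010, payload 11010 (5 bits).
Byte 2: 0x96 = 10010110 (10xxxxxx ✓), payload 010110.
Concatenate: 11010010110 = 0x696 (11 bits → U+0696).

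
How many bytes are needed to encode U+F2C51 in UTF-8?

U+F2C51 = 0xF2C51. UTF-8 uses 1 byte below 0x80, 2 below 0x800, 3 below 0x10000, 4 up to 0x10FFFF. 0xF2C51 is in U+10000–U+10FFFF → 4 bytes.

4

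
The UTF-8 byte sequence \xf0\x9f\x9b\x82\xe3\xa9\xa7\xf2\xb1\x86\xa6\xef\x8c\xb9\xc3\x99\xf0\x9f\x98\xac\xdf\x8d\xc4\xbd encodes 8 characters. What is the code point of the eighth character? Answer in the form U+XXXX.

U+013D

Offset 0: leading byte 0xF0 = 11110000 → 4-byte char #1 = F0 9F 9B 82.
Offset 4: leading byte 0xE3 = 11100011 → 3-byte char #2 = E3 A9 A7.
Offset 7: leading byte 0xF2 = 11110010 → 4-byte char #3 = F2 B1 86 A6.
Offset 11: leading byte 0xEF = 11101111 → 3-byte char #4 = EF 8C B9.
Offset 14: leading byte 0xC3 = 11000011 → 2-byte char #5 = C3 99.
Offset 16: leading byte 0xF0 = 11110000 → 4-byte char #6 = F0 9F 98 AC.
Offset 20: leading byte 0xDF = 11011111 → 2-byte char #7 = DF 8D.
Offset 22: leading byte 0xC4 = 11000100 → 2-byte char #8 = C4 BD.
Leading byte 0xC4 = 11000100 matches 110xxxxx → 2-byte sequence.
Byte 1: 0xC4 = 11000100, payload 00100 (5 bits).
Byte 2: 0xBD = 10111101 (10xxxxxx ✓), payload 111101.
Concatenate: 00100111101 = 0x13D (11 bits → U+013D).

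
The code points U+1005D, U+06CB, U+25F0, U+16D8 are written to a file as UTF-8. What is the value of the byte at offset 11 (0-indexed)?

U+1005D → 4-byte form F0 90 81 9D at offsets 0–3.
U+06CB → 2-byte form DB 8B at offsets 4–5.
U+25F0 → 3-byte form E2 97 B0 at offsets 6–8.
U+16D8 → 3-byte form E1 9B 98 at offsets 9–11.
Offset 11 falls in char 4's range; it's byte 3 of E1 9B 98 = 0x98.

0x98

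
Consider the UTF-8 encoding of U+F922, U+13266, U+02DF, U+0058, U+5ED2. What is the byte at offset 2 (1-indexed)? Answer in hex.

0xA4

1-indexed offset 2 is 0-indexed offset 1.
U+F922 → 3-byte form EF A4 A2 at offsets 0–2.
Offset 1 falls in char 1's range; it's byte 2 of EF A4 A2 = 0xA4.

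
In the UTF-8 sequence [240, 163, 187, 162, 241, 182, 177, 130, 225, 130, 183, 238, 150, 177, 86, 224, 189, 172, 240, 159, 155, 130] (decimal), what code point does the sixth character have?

Offset 0: leading byte 0xF0 = 11110000 → 4-byte char #1 = F0 A3 BB A2.
Offset 4: leading byte 0xF1 = 11110001 → 4-byte char #2 = F1 B6 B1 82.
Offset 8: leading byte 0xE1 = 11100001 → 3-byte char #3 = E1 82 B7.
Offset 11: leading byte 0xEE = 11101110 → 3-byte char #4 = EE 96 B1.
Offset 14: leading byte 0x56 = 01010110 → 1-byte char #5 = 56.
Offset 15: leading byte 0xE0 = 11100000 → 3-byte char #6 = E0 BD AC.
Leading byte 0xE0 = 11100000 matches 1110xxxx → 3-byte sequence.
Byte 1: 0xE0 = 11100000, payload 0000 (4 bits).
Byte 2: 0xBD = 10111101 (10xxxxxx ✓), payload 111101.
Byte 3: 0xAC = 10101100 (10xxxxxx ✓), payload 101100.
Concatenate: 0000111101101100 = 0xF6C (16 bits → U+0F6C).

U+0F6C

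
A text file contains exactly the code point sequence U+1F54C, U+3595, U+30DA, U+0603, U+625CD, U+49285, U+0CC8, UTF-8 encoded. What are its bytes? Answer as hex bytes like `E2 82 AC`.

U+1F54C: 4-byte form → F0 9F 95 8C.
U+3595: 3-byte form → E3 96 95.
U+30DA: 3-byte form → E3 83 9A.
U+0603: 2-byte form → D8 83.
U+625CD: 4-byte form → F1 A2 97 8D.
U+49285: 4-byte form → F1 89 8A 85.
U+0CC8: 3-byte form → E0 B3 88.
Concatenated (23 bytes): F0 9F 95 8C E3 96 95 E3 83 9A D8 83 F1 A2 97 8D F1 89 8A 85 E0 B3 88.

F0 9F 95 8C E3 96 95 E3 83 9A D8 83 F1 A2 97 8D F1 89 8A 85 E0 B3 88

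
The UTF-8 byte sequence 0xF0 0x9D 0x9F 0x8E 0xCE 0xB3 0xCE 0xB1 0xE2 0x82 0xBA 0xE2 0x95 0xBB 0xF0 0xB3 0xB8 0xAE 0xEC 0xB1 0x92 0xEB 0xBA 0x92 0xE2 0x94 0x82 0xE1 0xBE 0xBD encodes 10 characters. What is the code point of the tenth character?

U+1FBD

Offset 0: leading byte 0xF0 = 11110000 → 4-byte char #1 = F0 9D 9F 8E.
Offset 4: leading byte 0xCE = 11001110 → 2-byte char #2 = CE B3.
Offset 6: leading byte 0xCE = 11001110 → 2-byte char #3 = CE B1.
Offset 8: leading byte 0xE2 = 11100010 → 3-byte char #4 = E2 82 BA.
Offset 11: leading byte 0xE2 = 11100010 → 3-byte char #5 = E2 95 BB.
Offset 14: leading byte 0xF0 = 11110000 → 4-byte char #6 = F0 B3 B8 AE.
Offset 18: leading byte 0xEC = 11101100 → 3-byte char #7 = EC B1 92.
Offset 21: leading byte 0xEB = 11101011 → 3-byte char #8 = EB BA 92.
Offset 24: leading byte 0xE2 = 11100010 → 3-byte char #9 = E2 94 82.
Offset 27: leading byte 0xE1 = 11100001 → 3-byte char #10 = E1 BE BD.
Leading byte 0xE1 = 11100001 matches 1110xxxx → 3-byte sequence.
Byte 1: 0xE1 = 11100001, payload 0001 (4 bits).
Byte 2: 0xBE = 10111110 (10xxxxxx ✓), payload 111110.
Byte 3: 0xBD = 10111101 (10xxxxxx ✓), payload 111101.
Concatenate: 0001111110111101 = 0x1FBD (16 bits → U+1FBD).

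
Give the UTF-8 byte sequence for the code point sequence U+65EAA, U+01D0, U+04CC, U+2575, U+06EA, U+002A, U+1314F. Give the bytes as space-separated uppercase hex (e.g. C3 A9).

F1 A5 BA AA C7 90 D3 8C E2 95 B5 DB AA 2A F0 93 85 8F

U+65EAA: 4-byte form → F1 A5 BA AA.
U+01D0: 2-byte form → C7 90.
U+04CC: 2-byte form → D3 8C.
U+2575: 3-byte form → E2 95 B5.
U+06EA: 2-byte form → DB AA.
U+002A: 1-byte form → 2A.
U+1314F: 4-byte form → F0 93 85 8F.
Concatenated (18 bytes): F1 A5 BA AA C7 90 D3 8C E2 95 B5 DB AA 2A F0 93 85 8F.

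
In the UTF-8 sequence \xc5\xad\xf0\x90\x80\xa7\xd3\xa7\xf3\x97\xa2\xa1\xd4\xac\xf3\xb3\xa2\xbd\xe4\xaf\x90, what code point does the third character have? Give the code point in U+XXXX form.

U+04E7

Offset 0: leading byte 0xC5 = 11000101 → 2-byte char #1 = C5 AD.
Offset 2: leading byte 0xF0 = 11110000 → 4-byte char #2 = F0 90 80 A7.
Offset 6: leading byte 0xD3 = 11010011 → 2-byte char #3 = D3 A7.
Leading byte 0xD3 = 11010011 matches 110xxxxx → 2-byte sequence.
Byte 1: 0xD3 = 11010011, payload 10011 (5 bits).
Byte 2: 0xA7 = 10100111 (10xxxxxx ✓), payload 100111.
Concatenate: 10011100111 = 0x4E7 (11 bits → U+04E7).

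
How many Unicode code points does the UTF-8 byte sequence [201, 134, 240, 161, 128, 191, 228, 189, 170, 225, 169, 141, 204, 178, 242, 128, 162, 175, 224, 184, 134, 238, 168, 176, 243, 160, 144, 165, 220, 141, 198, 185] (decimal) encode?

11

Byte at offset 0: 0xC9 = 11001001 → 2-byte char (#1). Advance 2.
Byte at offset 2: 0xF0 = 11110000 → 4-byte char (#2). Advance 4.
Byte at offset 6: 0xE4 = 11100100 → 3-byte char (#3). Advance 3.
Byte at offset 9: 0xE1 = 11100001 → 3-byte char (#4). Advance 3.
Byte at offset 12: 0xCC = 11001100 → 2-byte char (#5). Advance 2.
Byte at offset 14: 0xF2 = 11110010 → 4-byte char (#6). Advance 4.
Byte at offset 18: 0xE0 = 11100000 → 3-byte char (#7). Advance 3.
Byte at offset 21: 0xEE = 11101110 → 3-byte char (#8). Advance 3.
Byte at offset 24: 0xF3 = 11110011 → 4-byte char (#9). Advance 4.
Byte at offset 28: 0xDC = 11011100 → 2-byte char (#10). Advance 2.
Byte at offset 30: 0xC6 = 11000110 → 2-byte char (#11). Advance 2.
Reached end at offset 32 after 11 code points.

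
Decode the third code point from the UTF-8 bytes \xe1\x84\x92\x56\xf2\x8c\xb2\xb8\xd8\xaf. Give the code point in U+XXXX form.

Offset 0: leading byte 0xE1 = 11100001 → 3-byte char #1 = E1 84 92.
Offset 3: leading byte 0x56 = 01010110 → 1-byte char #2 = 56.
Offset 4: leading byte 0xF2 = 11110010 → 4-byte char #3 = F2 8C B2 B8.
Leading byte 0xF2 = 11110010 matches 11110xxx → 4-byte sequence.
Byte 1: 0xF2 = 11110010, payload 010 (3 bits).
Byte 2: 0x8C = 10001100 (10xxxxxx ✓), payload 001100.
Byte 3: 0xB2 = 10110010 (10xxxxxx ✓), payload 110010.
Byte 4: 0xB8 = 10111000 (10xxxxxx ✓), payload 111000.
Concatenate: 010001100110010111000 = 0x8CCB8 (21 bits → U+8CCB8).

U+8CCB8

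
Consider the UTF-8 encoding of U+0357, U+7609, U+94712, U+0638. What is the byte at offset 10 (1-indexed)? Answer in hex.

0xD8

1-indexed offset 10 is 0-indexed offset 9.
U+0357 → 2-byte form CD 97 at offsets 0–1.
U+7609 → 3-byte form E7 98 89 at offsets 2–4.
U+94712 → 4-byte form F2 94 9C 92 at offsets 5–8.
U+0638 → 2-byte form D8 B8 at offsets 9–10.
Offset 9 falls in char 4's range; it's byte 1 of D8 B8 = 0xD8.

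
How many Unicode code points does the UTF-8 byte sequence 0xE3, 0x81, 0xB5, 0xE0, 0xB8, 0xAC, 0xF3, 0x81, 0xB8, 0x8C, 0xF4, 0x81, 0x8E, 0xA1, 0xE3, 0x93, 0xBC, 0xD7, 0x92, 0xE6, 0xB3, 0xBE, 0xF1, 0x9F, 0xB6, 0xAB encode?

Byte at offset 0: 0xE3 = 11100011 → 3-byte char (#1). Advance 3.
Byte at offset 3: 0xE0 = 11100000 → 3-byte char (#2). Advance 3.
Byte at offset 6: 0xF3 = 11110011 → 4-byte char (#3). Advance 4.
Byte at offset 10: 0xF4 = 11110100 → 4-byte char (#4). Advance 4.
Byte at offset 14: 0xE3 = 11100011 → 3-byte char (#5). Advance 3.
Byte at offset 17: 0xD7 = 11010111 → 2-byte char (#6). Advance 2.
Byte at offset 19: 0xE6 = 11100110 → 3-byte char (#7). Advance 3.
Byte at offset 22: 0xF1 = 11110001 → 4-byte char (#8). Advance 4.
Reached end at offset 26 after 8 code points.

8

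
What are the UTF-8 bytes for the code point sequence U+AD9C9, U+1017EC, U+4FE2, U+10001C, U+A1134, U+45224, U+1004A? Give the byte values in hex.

F2 AD A7 89 F4 81 9F AC E4 BF A2 F4 80 80 9C F2 A1 84 B4 F1 85 88 A4 F0 90 81 8A

U+AD9C9: 4-byte form → F2 AD A7 89.
U+1017EC: 4-byte form → F4 81 9F AC.
U+4FE2: 3-byte form → E4 BF A2.
U+10001C: 4-byte form → F4 80 80 9C.
U+A1134: 4-byte form → F2 A1 84 B4.
U+45224: 4-byte form → F1 85 88 A4.
U+1004A: 4-byte form → F0 90 81 8A.
Concatenated (27 bytes): F2 AD A7 89 F4 81 9F AC E4 BF A2 F4 80 80 9C F2 A1 84 B4 F1 85 88 A4 F0 90 81 8A.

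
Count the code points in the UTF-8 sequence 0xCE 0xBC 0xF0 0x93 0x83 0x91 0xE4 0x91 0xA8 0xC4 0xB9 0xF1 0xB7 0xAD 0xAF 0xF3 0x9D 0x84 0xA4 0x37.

7

Byte at offset 0: 0xCE = 11001110 → 2-byte char (#1). Advance 2.
Byte at offset 2: 0xF0 = 11110000 → 4-byte char (#2). Advance 4.
Byte at offset 6: 0xE4 = 11100100 → 3-byte char (#3). Advance 3.
Byte at offset 9: 0xC4 = 11000100 → 2-byte char (#4). Advance 2.
Byte at offset 11: 0xF1 = 11110001 → 4-byte char (#5). Advance 4.
Byte at offset 15: 0xF3 = 11110011 → 4-byte char (#6). Advance 4.
Byte at offset 19: 0x37 = 00110111 → 1-byte char (#7). Advance 1.
Reached end at offset 20 after 7 code points.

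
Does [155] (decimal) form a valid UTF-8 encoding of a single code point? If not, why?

Byte 0x9B = 10011011 has the form 10xxxxxx — a continuation byte — but there is no preceding leading byte.

invalid (continuation byte with no leading byte)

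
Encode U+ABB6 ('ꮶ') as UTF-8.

U+ABB6 = 0xABB6 = 43958 decimal. In range U+0800–U+FFFF → 3-byte form: 1110xxxx 10xxxxxx 10xxxxxx.
Binary (16 bits): 1010101110110110.
Split 4+6+6: 1010 | 101110 | 110110.
Byte 1: 11101010 = 0xEA.
Byte 2: 10101110 = 0xAE.
Byte 3: 10110110 = 0xB6.

EA AE B6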